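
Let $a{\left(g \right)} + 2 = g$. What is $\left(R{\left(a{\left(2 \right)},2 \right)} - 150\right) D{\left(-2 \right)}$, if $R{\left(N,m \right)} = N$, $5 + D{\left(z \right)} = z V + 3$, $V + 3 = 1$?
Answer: $-300$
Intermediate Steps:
$V = -2$ ($V = -3 + 1 = -2$)
$a{\left(g \right)} = -2 + g$
$D{\left(z \right)} = -2 - 2 z$ ($D{\left(z \right)} = -5 + \left(z \left(-2\right) + 3\right) = -5 - \left(-3 + 2 z\right) = -2 - 2 z$)
$\left(R{\left(a{\left(2 \right)},2 \right)} - 150\right) D{\left(-2 \right)} = \left(\left(-2 + 2\right) - 150\right) \left(-2 - -4\right) = \left(0 - 150\right) \left(-2 + 4\right) = \left(-150\right) 2 = -300$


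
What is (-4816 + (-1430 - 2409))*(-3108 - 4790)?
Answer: 68357190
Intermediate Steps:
(-4816 + (-1430 - 2409))*(-3108 - 4790) = (-4816 - 3839)*(-7898) = -8655*(-7898) = 68357190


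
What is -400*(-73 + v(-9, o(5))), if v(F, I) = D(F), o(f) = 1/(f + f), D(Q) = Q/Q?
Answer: 28800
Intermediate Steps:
D(Q) = 1
o(f) = 1/(2*f)
v(F, I) = 1
-400*(-73 + v(-9, o(5))) = -400*(-73 + 1) = -400*(-72) = 28800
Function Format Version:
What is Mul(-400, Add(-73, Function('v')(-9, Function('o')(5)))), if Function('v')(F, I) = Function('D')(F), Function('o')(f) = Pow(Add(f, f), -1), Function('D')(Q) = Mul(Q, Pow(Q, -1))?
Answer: 28800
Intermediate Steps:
Function('D')(Q) = 1
Function('o')(f) = Mul(Rational(1, 2), Pow(f, -1)) (Function('o')(f) = Pow(Mul(2, f), -1) = Mul(Rational(1, 2), Pow(f, -1)))
Function('v')(F, I) = 1
Mul(-400, Add(-73, Function('v')(-9, Function('o')(5)))) = Mul(-400, Add(-73, 1)) = Mul(-400, -72) = 28800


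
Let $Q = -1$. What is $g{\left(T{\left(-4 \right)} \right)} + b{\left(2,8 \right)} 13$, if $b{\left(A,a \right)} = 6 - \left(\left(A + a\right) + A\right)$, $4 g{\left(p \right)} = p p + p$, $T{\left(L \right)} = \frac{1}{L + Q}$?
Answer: $- \frac{1951}{25} \approx -78.04$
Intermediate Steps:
$T{\left(L \right)} = \frac{1}{-1 + L}$ ($T{\left(L \right)} = \frac{1}{L - 1} = \frac{1}{-1 + L}$)
$g{\left(p \right)} = \frac{p}{4} + \frac{p^{2}}{4}$ ($g{\left(p \right)} = \frac{p p + p}{4} = \frac{p^{2} + p}{4} = \frac{p + p^{2}}{4} = \frac{p}{4} + \frac{p^{2}}{4}$)
$b{\left(A,a \right)} = 6 - a - 2 A$ ($b{\left(A,a \right)} = 6 - \left(a + 2 A\right) = 6 - a - 2 A$)
$g{\left(T{\left(-4 \right)} \right)} + b{\left(2,8 \right)} 13 = \frac{1 + \frac{1}{-1 - 4}}{4 \left(-1 - 4\right)} + \left(6 - 8 - 4\right) 13 = \frac{1 + \frac{1}{-5}}{4 \left(-5\right)} + \left(6 - 8 - 4\right) 13 = \frac{1}{4} \left(- \frac{1}{5}\right) \left(1 - \frac{1}{5}\right) - 78 = \frac{1}{4} \left(- \frac{1}{5}\right) \frac{4}{5} - 78 = - \frac{1}{25} - 78 = - \frac{1951}{25}$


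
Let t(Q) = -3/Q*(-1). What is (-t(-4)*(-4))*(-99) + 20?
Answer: 317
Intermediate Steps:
t(Q) = 3/Q
(-t(-4)*(-4))*(-99) + 20 = (-3/(-4)*(-4))*(-99) + 20 = (-3*(-1)/4*(-4))*(-99) + 20 = (-1*(-3/4)*(-4))*(-99) + 20 = ((3/4)*(-4))*(-99) + 20 = -3*(-99) + 20 = 297 + 20 = 317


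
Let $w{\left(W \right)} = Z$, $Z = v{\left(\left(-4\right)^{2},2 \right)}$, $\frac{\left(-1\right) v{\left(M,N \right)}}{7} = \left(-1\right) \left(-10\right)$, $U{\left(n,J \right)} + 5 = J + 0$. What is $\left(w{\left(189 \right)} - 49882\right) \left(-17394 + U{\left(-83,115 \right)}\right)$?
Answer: $863370368$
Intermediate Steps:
$U{\left(n,J \right)} = -5 + J$ ($U{\left(n,J \right)} = -5 + \left(J + 0\right) = -5 + J$)
$v{\left(M,N \right)} = -70$ ($v{\left(M,N \right)} = - 7 \left(\left(-1\right) \left(-10\right)\right) = \left(-7\right) 10 = -70$)
$Z = -70$
$w{\left(W \right)} = -70$
$\left(w{\left(189 \right)} - 49882\right) \left(-17394 + U{\left(-83,115 \right)}\right) = \left(-70 - 49882\right) \left(-17394 + \left(-5 + 115\right)\right) = - 49952 \left(-17394 + 110\right) = \left(-49952\right) \left(-17284\right) = 863370368$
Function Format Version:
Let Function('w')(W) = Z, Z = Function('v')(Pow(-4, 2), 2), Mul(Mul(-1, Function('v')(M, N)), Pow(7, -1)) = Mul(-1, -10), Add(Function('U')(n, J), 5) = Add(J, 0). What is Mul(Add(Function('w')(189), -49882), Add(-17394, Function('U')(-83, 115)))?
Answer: 863370368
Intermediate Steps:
Function('U')(n, J) = Add(-5, J) (Function('U')(n, J) = Add(-5, Add(J, 0)) = Add(-5, J))
Function('v')(M, N) = -70 (Function('v')(M, N) = Mul(-7, Mul(-1, -10)) = Mul(-7, 10) = -70)
Z = -70
Function('w')(W) = -70
Mul(Add(Function('w')(189), -49882), Add(-17394, Function('U')(-83, 115))) = Mul(Add(-70, -49882), Add(-17394, Add(-5, 115))) = Mul(-49952, Add(-17394, 110)) = Mul(-49952, -17284) = 863370368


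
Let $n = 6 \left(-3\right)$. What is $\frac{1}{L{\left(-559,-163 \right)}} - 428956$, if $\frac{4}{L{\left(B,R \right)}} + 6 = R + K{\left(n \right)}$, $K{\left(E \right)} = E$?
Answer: $- \frac{1716011}{4} \approx -4.29 \cdot 10^{5}$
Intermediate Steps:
$n = -18$
$L{\left(B,R \right)} = \frac{4}{-24 + R}$ ($L{\left(B,R \right)} = \frac{4}{-6 + \left(R - 18\right)} = \frac{4}{-6 + \left(-18 + R\right)} = \frac{4}{-24 + R}$)
$\frac{1}{L{\left(-559,-163 \right)}} - 428956 = \frac{1}{4 \frac{1}{-24 - 163}} - 428956 = \frac{1}{4 \frac{1}{-187}} - 428956 = \frac{1}{4 \left(- \frac{1}{187}\right)} - 428956 = \frac{1}{- \frac{4}{187}} - 428956 = - \frac{187}{4} - 428956 = - \frac{1716011}{4}$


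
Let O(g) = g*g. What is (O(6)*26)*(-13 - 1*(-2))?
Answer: -10296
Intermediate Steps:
O(g) = g²
(O(6)*26)*(-13 - 1*(-2)) = (6²*26)*(-13 - 1*(-2)) = (36*26)*(-13 + 2) = 936*(-11) = -10296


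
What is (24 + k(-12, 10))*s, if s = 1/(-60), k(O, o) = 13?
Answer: -37/60 ≈ -0.61667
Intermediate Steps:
s = -1/60 ≈ -0.016667
(24 + k(-12, 10))*s = (24 + 13)*(-1/60) = 37*(-1/60) = -37/60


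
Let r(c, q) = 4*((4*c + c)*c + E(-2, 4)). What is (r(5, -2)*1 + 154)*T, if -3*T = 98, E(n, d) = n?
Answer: -63308/3 ≈ -21103.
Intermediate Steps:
T = -98/3 (T = -⅓*98 = -98/3 ≈ -32.667)
r(c, q) = -8 + 20*c² (r(c, q) = 4*((4*c + c)*c - 2) = 4*((5*c)*c - 2) = 4*(5*c² - 2) = 4*(-2 + 5*c²) = -8 + 20*c²)
(r(5, -2)*1 + 154)*T = ((-8 + 20*5²)*1 + 154)*(-98/3) = ((-8 + 20*25)*1 + 154)*(-98/3) = ((-8 + 500)*1 + 154)*(-98/3) = (492*1 + 154)*(-98/3) = (492 + 154)*(-98/3) = 646*(-98/3) = -63308/3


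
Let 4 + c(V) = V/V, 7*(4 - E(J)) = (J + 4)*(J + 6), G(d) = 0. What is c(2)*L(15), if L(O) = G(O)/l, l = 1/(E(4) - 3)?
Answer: 0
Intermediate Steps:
E(J) = 4 - (4 + J)*(6 + J)/7 (E(J) = 4 - (J + 4)*(J + 6)/7 = 4 - (4 + J)*(6 + J)/7)
l = -7/73 (l = 1/((4/7 - 10/7*4 - 1/7*4**2) - 3) = 1/((4/7 - 40/7 - 1/7*16) - 3) = 1/((4/7 - 40/7 - 16/7) - 3) = 1/(-52/7 - 3) = 1/(-73/7) = -7/73 ≈ -0.095890)
L(O) = 0 (L(O) = 0/(-7/73) = 0*(-73/7) = 0)
c(V) = -3 (c(V) = -4 + V/V = -4 + 1 = -3)
c(2)*L(15) = -3*0 = 0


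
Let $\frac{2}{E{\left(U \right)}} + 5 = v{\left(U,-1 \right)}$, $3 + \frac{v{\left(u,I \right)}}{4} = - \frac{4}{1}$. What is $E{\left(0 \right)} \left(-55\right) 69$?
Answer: $230$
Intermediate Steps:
$v{\left(u,I \right)} = -28$ ($v{\left(u,I \right)} = -12 + 4 \left(- \frac{4}{1}\right) = -12 + 4 \left(\left(-4\right) 1\right) = -12 + 4 \left(-4\right) = -12 - 16 = -28$)
$E{\left(U \right)} = - \frac{2}{33}$ ($E{\left(U \right)} = \frac{2}{-5 - 28} = \frac{2}{-33} = 2 \left(- \frac{1}{33}\right) = - \frac{2}{33}$)
$E{\left(0 \right)} \left(-55\right) 69 = \left(- \frac{2}{33}\right) \left(-55\right) 69 = \frac{10}{3} \cdot 69 = 230$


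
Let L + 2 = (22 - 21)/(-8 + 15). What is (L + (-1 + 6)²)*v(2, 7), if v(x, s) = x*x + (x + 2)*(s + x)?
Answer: 6480/7 ≈ 925.71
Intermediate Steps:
L = -13/7 (L = -2 + (22 - 21)/(-8 + 15) = -2 + 1/7 = -2 + 1*(⅐) = -2 + ⅐ = -13/7 ≈ -1.8571)
v(x, s) = x² + (2 + x)*(s + x)
(L + (-1 + 6)²)*v(2, 7) = (-13/7 + (-1 + 6)²)*(2*7 + 2*2 + 2*2² + 7*2) = (-13/7 + 5²)*(14 + 4 + 2*4 + 14) = (-13/7 + 25)*(14 + 4 + 8 + 14) = (162/7)*40 = 6480/7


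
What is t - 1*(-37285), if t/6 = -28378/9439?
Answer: 351762847/9439 ≈ 37267.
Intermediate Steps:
t = -170268/9439 (t = 6*(-28378/9439) = -170268/9439 ≈ -18.039)
t - 1*(-37285) = -170268/9439 - 1*(-37285) = -170268/9439 + 37285 = 351762847/9439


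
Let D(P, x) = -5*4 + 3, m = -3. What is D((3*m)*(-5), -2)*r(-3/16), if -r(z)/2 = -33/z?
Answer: 5984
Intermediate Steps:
r(z) = 66/z (r(z) = -(-66)/z = 66/z)
D(P, x) = -17 (D(P, x) = -20 + 3 = -17)
D((3*m)*(-5), -2)*r(-3/16) = -1122/((-3/16)) = -1122/((-3*1/16)) = -1122/(-3/16) = -1122*(-16)/3 = -17*(-352) = 5984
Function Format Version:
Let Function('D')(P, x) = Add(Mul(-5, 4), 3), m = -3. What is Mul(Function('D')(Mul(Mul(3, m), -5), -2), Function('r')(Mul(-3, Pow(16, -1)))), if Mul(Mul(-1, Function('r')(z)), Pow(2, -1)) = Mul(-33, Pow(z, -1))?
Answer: 5984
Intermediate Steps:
Function('r')(z) = Mul(66, Pow(z, -1)) (Function('r')(z) = Mul(-2, Mul(-33, Pow(z, -1))) = Mul(66, Pow(z, -1)))
Function('D')(P, x) = -17 (Function('D')(P, x) = Add(-20, 3) = -17)
Mul(Function('D')(Mul(Mul(3, m), -5), -2), Function('r')(Mul(-3, Pow(16, -1)))) = Mul(-17, Mul(66, Pow(Mul(-3, Pow(16, -1)), -1))) = Mul(-17, Mul(66, Pow(Mul(-3, Rational(1, 16)), -1))) = Mul(-17, Mul(66, Pow(Rational(-3, 16), -1))) = Mul(-17, Mul(66, Rational(-16, 3))) = Mul(-17, -352) = 5984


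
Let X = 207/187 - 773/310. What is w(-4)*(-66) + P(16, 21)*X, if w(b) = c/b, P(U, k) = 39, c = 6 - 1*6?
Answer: -3134859/57970 ≈ -54.077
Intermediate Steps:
c = 0 (c = 6 - 6 = 0)
w(b) = 0 (w(b) = 0/b = 0)
X = -80381/57970 (X = 207*(1/187) - 773*1/310 = 207/187 - 773/310 = -80381/57970 ≈ -1.3866)
w(-4)*(-66) + P(16, 21)*X = 0*(-66) + 39*(-80381/57970) = 0 - 3134859/57970 = -3134859/57970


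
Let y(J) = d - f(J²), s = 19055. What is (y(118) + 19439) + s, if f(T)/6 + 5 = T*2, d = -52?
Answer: -128616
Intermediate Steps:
f(T) = -30 + 12*T (f(T) = -30 + 6*(T*2) = -30 + 6*(2*T) = -30 + 12*T)
y(J) = -22 - 12*J² (y(J) = -52 - (-30 + 12*J²) = -52 + (30 - 12*J²) = -22 - 12*J²)
(y(118) + 19439) + s = ((-22 - 12*118²) + 19439) + 19055 = ((-22 - 12*13924) + 19439) + 19055 = ((-22 - 167088) + 19439) + 19055 = (-167110 + 19439) + 19055 = -147671 + 19055 = -128616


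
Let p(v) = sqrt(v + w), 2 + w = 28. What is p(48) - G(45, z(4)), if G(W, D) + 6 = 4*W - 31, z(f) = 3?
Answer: -143 + sqrt(74) ≈ -134.40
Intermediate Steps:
w = 26 (w = -2 + 28 = 26)
p(v) = sqrt(26 + v) (p(v) = sqrt(v + 26) = sqrt(26 + v))
G(W, D) = -37 + 4*W (G(W, D) = -6 + (4*W - 31) = -6 + (-31 + 4*W) = -37 + 4*W)
p(48) - G(45, z(4)) = sqrt(26 + 48) - (-37 + 4*45) = sqrt(74) - (-37 + 180) = sqrt(74) - 1*143 = sqrt(74) - 143 = -143 + sqrt(74)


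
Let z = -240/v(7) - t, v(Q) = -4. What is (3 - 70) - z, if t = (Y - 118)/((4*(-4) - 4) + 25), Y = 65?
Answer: -688/5 ≈ -137.60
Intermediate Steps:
t = -53/5 (t = (65 - 118)/((4*(-4) - 4) + 25) = -53/((-16 - 4) + 25) = -53/(-20 + 25) = -53/5 ≈ -10.600)
z = 353/5 (z = -240/(-4) - 1*(-53/5) = -240*(-¼) + 53/5 = 60 + 53/5 = 353/5 ≈ 70.600)
(3 - 70) - z = (3 - 70) - 1*353/5 = -67 - 353/5 = -688/5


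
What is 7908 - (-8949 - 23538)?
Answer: 40395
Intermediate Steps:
7908 - (-8949 - 23538) = 7908 - 1*(-32487) = 7908 + 32487 = 40395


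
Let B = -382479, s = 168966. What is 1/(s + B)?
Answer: -1/213513 ≈ -4.6836e-6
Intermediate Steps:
1/(s + B) = 1/(168966 - 382479) = 1/(-213513) = -1/213513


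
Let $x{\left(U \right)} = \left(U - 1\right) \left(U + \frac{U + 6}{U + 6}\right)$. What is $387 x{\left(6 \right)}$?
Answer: $13545$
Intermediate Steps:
$x{\left(U \right)} = \left(1 + U\right) \left(-1 + U\right)$ ($x{\left(U \right)} = \left(-1 + U\right) \left(U + \frac{6 + U}{6 + U}\right) = \left(-1 + U\right) \left(U + 1\right) = \left(-1 + U\right) \left(1 + U\right) = \left(1 + U\right) \left(-1 + U\right)$)
$387 x{\left(6 \right)} = 387 \left(-1 + 6^{2}\right) = 387 \left(-1 + 36\right) = 387 \cdot 35 = 13545$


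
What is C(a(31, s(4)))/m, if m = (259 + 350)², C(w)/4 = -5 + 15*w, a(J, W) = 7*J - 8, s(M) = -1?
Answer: 12520/370881 ≈ 0.033757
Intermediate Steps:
a(J, W) = -8 + 7*J
C(w) = -20 + 60*w (C(w) = 4*(-5 + 15*w) = -20 + 60*w)
m = 370881 (m = 609² = 370881)
C(a(31, s(4)))/m = (-20 + 60*(-8 + 7*31))/370881 = (-20 + 60*(-8 + 217))*(1/370881) = (-20 + 60*209)*(1/370881) = (-20 + 12540)*(1/370881) = 12520*(1/370881) = 12520/370881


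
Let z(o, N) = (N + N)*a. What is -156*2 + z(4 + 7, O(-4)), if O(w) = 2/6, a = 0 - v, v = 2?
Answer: -940/3 ≈ -313.33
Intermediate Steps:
a = -2 (a = 0 - 1*2 = 0 - 2 = -2)
O(w) = ⅓ (O(w) = 2*(⅙) = ⅓)
z(o, N) = -4*N (z(o, N) = (N + N)*(-2) = (2*N)*(-2) = -4*N)
-156*2 + z(4 + 7, O(-4)) = -156*2 - 4*⅓ = -312 - 4/3 = -940/3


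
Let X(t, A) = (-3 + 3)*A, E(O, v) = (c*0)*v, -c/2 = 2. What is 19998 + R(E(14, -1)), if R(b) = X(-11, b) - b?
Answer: 19998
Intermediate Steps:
c = -4 (c = -2*2 = -4)
E(O, v) = 0 (E(O, v) = (-4*0)*v = 0*v = 0)
X(t, A) = 0 (X(t, A) = 0*A = 0)
R(b) = -b (R(b) = 0 - b = -b)
19998 + R(E(14, -1)) = 19998 - 1*0 = 19998 + 0 = 19998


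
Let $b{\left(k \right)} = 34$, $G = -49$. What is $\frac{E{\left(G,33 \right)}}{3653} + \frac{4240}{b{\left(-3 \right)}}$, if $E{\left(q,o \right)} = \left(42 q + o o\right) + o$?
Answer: $\frac{594496}{4777} \approx 124.45$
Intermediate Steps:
$E{\left(q,o \right)} = o + o^{2} + 42 q$ ($E{\left(q,o \right)} = \left(42 q + o^{2}\right) + o = \left(o^{2} + 42 q\right) + o = o + o^{2} + 42 q$)
$\frac{E{\left(G,33 \right)}}{3653} + \frac{4240}{b{\left(-3 \right)}} = \frac{33 + 33^{2} + 42 \left(-49\right)}{3653} + \frac{4240}{34} = \left(33 + 1089 - 2058\right) \frac{1}{3653} + 4240 \cdot \frac{1}{34} = \left(-936\right) \frac{1}{3653} + \frac{2120}{17} = - \frac{72}{281} + \frac{2120}{17} = \frac{594496}{4777}$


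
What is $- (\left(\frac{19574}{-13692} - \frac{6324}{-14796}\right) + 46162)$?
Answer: $- \frac{129883476529}{2813706} \approx -46161.0$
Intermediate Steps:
$- (\left(\frac{19574}{-13692} - \frac{6324}{-14796}\right) + 46162) = - (\left(19574 \left(- \frac{1}{13692}\right) - - \frac{527}{1233}\right) + 46162) = - (\left(- \frac{9787}{6846} + \frac{527}{1233}\right) + 46162) = - (- \frac{2819843}{2813706} + 46162) = \left(-1\right) \frac{129883476529}{2813706} = - \frac{129883476529}{2813706}$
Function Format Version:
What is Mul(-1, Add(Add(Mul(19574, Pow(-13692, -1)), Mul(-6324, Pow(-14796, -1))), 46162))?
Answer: Rational(-129883476529, 2813706) ≈ -46161.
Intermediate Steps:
Mul(-1, Add(Add(Mul(19574, Pow(-13692, -1)), Mul(-6324, Pow(-14796, -1))), 46162)) = Mul(-1, Add(Add(Mul(19574, Rational(-1, 13692)), Mul(-6324, Rational(-1, 14796))), 46162)) = Mul(-1, Add(Add(Rational(-9787, 6846), Rational(527, 1233)), 46162)) = Mul(-1, Add(Rational(-2819843, 2813706), 46162)) = Mul(-1, Rational(129883476529, 2813706)) = Rational(-129883476529, 2813706)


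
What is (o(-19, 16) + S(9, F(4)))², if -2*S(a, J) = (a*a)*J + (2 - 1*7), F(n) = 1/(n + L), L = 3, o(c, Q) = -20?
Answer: 26569/49 ≈ 542.22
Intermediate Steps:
F(n) = 1/(3 + n) (F(n) = 1/(n + 3) = 1/(3 + n))
S(a, J) = 5/2 - J*a²/2 (S(a, J) = -((a*a)*J + (2 - 1*7))/2 = -(a²*J + (2 - 7))/2 = -(J*a² - 5)/2 = -(-5 + J*a²)/2 = 5/2 - J*a²/2)
(o(-19, 16) + S(9, F(4)))² = (-20 + (5/2 - ½*9²/(3 + 4)))² = (-20 + (5/2 - ½*81/7))² = (-20 + (5/2 - ½*⅐*81))² = (-20 + (5/2 - 81/14))² = (-20 - 23/7)² = (-163/7)² = 26569/49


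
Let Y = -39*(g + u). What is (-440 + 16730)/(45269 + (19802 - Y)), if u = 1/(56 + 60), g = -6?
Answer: 1889640/7521131 ≈ 0.25124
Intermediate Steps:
u = 1/116 ≈ 0.0086207
Y = 27105/116 (Y = -39*(-6 + 1/116) = -39*(-695/116) = 27105/116 ≈ 233.66)
(-440 + 16730)/(45269 + (19802 - Y)) = (-440 + 16730)/(45269 + (19802 - 1*27105/116)) = 16290/(45269 + (19802 - 27105/116)) = 16290/(45269 + 2269927/116) = 16290/(7521131/116) = 16290*(116/7521131) = 1889640/7521131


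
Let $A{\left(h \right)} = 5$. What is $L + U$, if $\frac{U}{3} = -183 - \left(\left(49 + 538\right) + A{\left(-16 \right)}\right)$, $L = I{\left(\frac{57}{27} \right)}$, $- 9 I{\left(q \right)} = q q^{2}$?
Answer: $- \frac{15261184}{6561} \approx -2326.0$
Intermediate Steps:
$I{\left(q \right)} = - \frac{q^{3}}{9}$ ($I{\left(q \right)} = - \frac{q q^{2}}{9} = - \frac{q^{3}}{9}$)
$L = - \frac{6859}{6561}$ ($L = - \frac{\left(\frac{57}{27}\right)^{3}}{9} = - \frac{\left(57 \cdot \frac{1}{27}\right)^{3}}{9} = - \frac{\left(\frac{19}{9}\right)^{3}}{9} = \left(- \frac{1}{9}\right) \frac{6859}{729} = - \frac{6859}{6561} \approx -1.0454$)
$U = -2325$ ($U = 3 \left(-183 - \left(\left(49 + 538\right) + 5\right)\right) = 3 \left(-183 - \left(587 + 5\right)\right) = 3 \left(-183 - 592\right) = 3 \left(-775\right) = -2325$)
$L + U = - \frac{6859}{6561} - 2325 = - \frac{15261184}{6561}$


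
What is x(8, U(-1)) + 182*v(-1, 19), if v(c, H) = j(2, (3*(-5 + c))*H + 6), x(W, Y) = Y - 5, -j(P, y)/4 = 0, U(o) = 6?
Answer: 1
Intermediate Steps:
j(P, y) = 0 (j(P, y) = -4*0 = 0)
x(W, Y) = -5 + Y
v(c, H) = 0
x(8, U(-1)) + 182*v(-1, 19) = (-5 + 6) + 182*0 = 1 + 0 = 1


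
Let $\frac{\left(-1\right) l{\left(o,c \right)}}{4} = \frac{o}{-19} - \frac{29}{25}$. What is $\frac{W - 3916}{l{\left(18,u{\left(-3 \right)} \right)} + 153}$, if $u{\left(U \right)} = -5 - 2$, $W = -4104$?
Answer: $- \frac{3809500}{76679} \approx -49.681$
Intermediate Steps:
$u{\left(U \right)} = -7$ ($u{\left(U \right)} = -5 - 2 = -7$)
$l{\left(o,c \right)} = \frac{116}{25} + \frac{4 o}{19}$ ($l{\left(o,c \right)} = - 4 \left(\frac{o}{-19} - \frac{29}{25}\right) = - 4 \left(o \left(- \frac{1}{19}\right) - \frac{29}{25}\right) = - 4 \left(- \frac{o}{19} - \frac{29}{25}\right) = - 4 \left(- \frac{29}{25} - \frac{o}{19}\right) = \frac{116}{25} + \frac{4 o}{19}$)
$\frac{W - 3916}{l{\left(18,u{\left(-3 \right)} \right)} + 153} = \frac{-4104 - 3916}{\left(\frac{116}{25} + \frac{4}{19} \cdot 18\right) + 153} = - \frac{8020}{\left(\frac{116}{25} + \frac{72}{19}\right) + 153} = - \frac{8020}{\frac{4004}{475} + 153} = - \frac{8020}{\frac{76679}{475}} = \left(-8020\right) \frac{475}{76679} = - \frac{3809500}{76679}$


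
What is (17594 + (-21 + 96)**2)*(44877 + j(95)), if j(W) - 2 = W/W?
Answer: 1042068720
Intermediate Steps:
j(W) = 3 (j(W) = 2 + W/W = 2 + 1 = 3)
(17594 + (-21 + 96)**2)*(44877 + j(95)) = (17594 + (-21 + 96)**2)*(44877 + 3) = (17594 + 75**2)*44880 = (17594 + 5625)*44880 = 23219*44880 = 1042068720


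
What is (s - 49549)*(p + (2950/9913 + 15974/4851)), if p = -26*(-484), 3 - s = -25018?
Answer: -101000561962496/327129 ≈ -3.0875e+8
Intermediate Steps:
s = 25021 (s = 3 - 1*(-25018) = 3 + 25018 = 25021)
p = 12584
(s - 49549)*(p + (2950/9913 + 15974/4851)) = (25021 - 49549)*(12584 + (2950/9913 + 15974/4851)) = -24528*(12584 + (2950*(1/9913) + 15974*(1/4851))) = -24528*(12584 + (2950/9913 + 326/99)) = -24528*(12584 + 3523688/981387) = -24528*12353297696/981387 = -101000561962496/327129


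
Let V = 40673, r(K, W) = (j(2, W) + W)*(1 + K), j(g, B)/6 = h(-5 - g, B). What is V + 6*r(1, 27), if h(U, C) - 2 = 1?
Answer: 41213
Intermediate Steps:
h(U, C) = 3 (h(U, C) = 2 + 1 = 3)
j(g, B) = 18 (j(g, B) = 6*3 = 18)
r(K, W) = (1 + K)*(18 + W) (r(K, W) = (18 + W)*(1 + K) = (1 + K)*(18 + W))
V + 6*r(1, 27) = 40673 + 6*(18 + 27 + 18*1 + 1*27) = 40673 + 6*(18 + 27 + 18 + 27) = 40673 + 6*90 = 40673 + 540 = 41213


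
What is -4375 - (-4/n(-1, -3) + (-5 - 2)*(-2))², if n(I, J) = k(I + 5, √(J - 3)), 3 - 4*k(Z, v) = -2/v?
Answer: (-111011*I - 26978*√6)/(6*√6 + 25*I) ≈ -4454.8 + 24.419*I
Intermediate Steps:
k(Z, v) = ¾ + 1/(2*v) (k(Z, v) = ¾ - (-1)/(2*v) = ¾ + 1/(2*v))
n(I, J) = (2 + 3*√(-3 + J))/(4*√(-3 + J)) (n(I, J) = (2 + 3*√(J - 3))/(4*(√(J - 3))) = (2 + 3*√(-3 + J))/(4*(√(-3 + J))) = (2 + 3*√(-3 + J))/(4*√(-3 + J)))
-4375 - (-4/n(-1, -3) + (-5 - 2)*(-2))² = -4375 - (-4/(¾ + 1/(2*√(-3 - 3))) + (-5 - 2)*(-2))² = -4375 - (-4/(¾ + 1/(2*√(-6))) - 7*(-2))² = -4375 - (-4/(¾ + (-I*√6/6)/2) + 14)² = -4375 - (-4/(¾ - I*√6/12) + 14)² = -4375 - (14 - 4/(¾ - I*√6/12))²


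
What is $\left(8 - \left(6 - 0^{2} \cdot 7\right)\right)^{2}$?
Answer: $4$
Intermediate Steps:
$\left(8 - \left(6 - 0^{2} \cdot 7\right)\right)^{2} = \left(8 + \left(-6 + 0 \cdot 7\right)\right)^{2} = \left(8 + \left(-6 + 0\right)\right)^{2} = \left(8 - 6\right)^{2} = 2^{2} = 4$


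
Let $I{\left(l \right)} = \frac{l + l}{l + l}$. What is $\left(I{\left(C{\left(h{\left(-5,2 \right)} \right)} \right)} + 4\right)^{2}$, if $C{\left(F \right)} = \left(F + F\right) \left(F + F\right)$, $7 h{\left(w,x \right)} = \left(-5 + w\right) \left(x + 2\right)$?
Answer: $25$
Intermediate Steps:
$h{\left(w,x \right)} = \frac{\left(-5 + w\right) \left(2 + x\right)}{7}$ ($h{\left(w,x \right)} = \frac{\left(-5 + w\right) \left(x + 2\right)}{7} = \frac{\left(-5 + w\right) \left(2 + x\right)}{7}$)
$C{\left(F \right)} = 4 F^{2}$ ($C{\left(F \right)} = 2 F 2 F = 4 F^{2}$)
$I{\left(l \right)} = 1$ ($I{\left(l \right)} = \frac{2 l}{2 l} = 2 l \frac{1}{2 l} = 1$)
$\left(I{\left(C{\left(h{\left(-5,2 \right)} \right)} \right)} + 4\right)^{2} = \left(1 + 4\right)^{2} = 5^{2} = 25$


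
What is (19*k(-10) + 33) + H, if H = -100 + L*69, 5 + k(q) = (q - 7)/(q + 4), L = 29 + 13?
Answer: 16739/6 ≈ 2789.8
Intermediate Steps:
L = 42
k(q) = -5 + (-7 + q)/(4 + q) (k(q) = -5 + (q - 7)/(q + 4) = -5 + (-7 + q)/(4 + q))
H = 2798 (H = -100 + 42*69 = -100 + 2898 = 2798)
(19*k(-10) + 33) + H = (19*((-27 - 4*(-10))/(4 - 10)) + 33) + 2798 = (19*((-27 + 40)/(-6)) + 33) + 2798 = (19*(-1/6*13) + 33) + 2798 = (19*(-13/6) + 33) + 2798 = (-247/6 + 33) + 2798 = -49/6 + 2798 = 16739/6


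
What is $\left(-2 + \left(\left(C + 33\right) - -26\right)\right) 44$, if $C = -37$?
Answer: $880$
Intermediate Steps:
$\left(-2 + \left(\left(C + 33\right) - -26\right)\right) 44 = \left(-2 + \left(\left(-37 + 33\right) - -26\right)\right) 44 = \left(-2 + \left(-4 + 26\right)\right) 44 = \left(-2 + 22\right) 44 = 20 \cdot 44 = 880$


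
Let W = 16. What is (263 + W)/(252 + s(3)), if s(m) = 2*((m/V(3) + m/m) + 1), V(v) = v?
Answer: 93/86 ≈ 1.0814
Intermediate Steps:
s(m) = 4 + 2*m/3 (s(m) = 2*((m/3 + m/m) + 1) = 2*((m*(1/3) + 1) + 1) = 2*((m/3 + 1) + 1) = 2*((1 + m/3) + 1) = 2*(2 + m/3) = 4 + 2*m/3)
(263 + W)/(252 + s(3)) = (263 + 16)/(252 + (4 + (2/3)*3)) = 279/(252 + (4 + 2)) = 279/(252 + 6) = 279/258 = 279*(1/258) = 93/86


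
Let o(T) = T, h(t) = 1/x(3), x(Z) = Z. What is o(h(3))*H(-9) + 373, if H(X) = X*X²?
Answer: 130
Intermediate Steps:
H(X) = X³
h(t) = ⅓ (h(t) = 1/3 = ⅓)
o(h(3))*H(-9) + 373 = (⅓)*(-9)³ + 373 = (⅓)*(-729) + 373 = -243 + 373 = 130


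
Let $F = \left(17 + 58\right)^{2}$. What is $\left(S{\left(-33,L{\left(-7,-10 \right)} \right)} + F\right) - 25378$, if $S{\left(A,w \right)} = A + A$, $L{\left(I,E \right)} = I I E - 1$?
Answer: $-19819$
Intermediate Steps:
$L{\left(I,E \right)} = -1 + E I^{2}$ ($L{\left(I,E \right)} = I^{2} E - 1 = E I^{2} - 1 = -1 + E I^{2}$)
$S{\left(A,w \right)} = 2 A$
$F = 5625$ ($F = 75^{2} = 5625$)
$\left(S{\left(-33,L{\left(-7,-10 \right)} \right)} + F\right) - 25378 = \left(2 \left(-33\right) + 5625\right) - 25378 = \left(-66 + 5625\right) - 25378 = 5559 - 25378 = -19819$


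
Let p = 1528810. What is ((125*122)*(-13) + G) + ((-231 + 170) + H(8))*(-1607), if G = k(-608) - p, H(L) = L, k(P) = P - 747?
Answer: -1643244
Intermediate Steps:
k(P) = -747 + P
G = -1530165 (G = (-747 - 608) - 1*1528810 = -1355 - 1528810 = -1530165)
((125*122)*(-13) + G) + ((-231 + 170) + H(8))*(-1607) = ((125*122)*(-13) - 1530165) + ((-231 + 170) + 8)*(-1607) = (15250*(-13) - 1530165) + (-61 + 8)*(-1607) = (-198250 - 1530165) - 53*(-1607) = -1728415 + 85171 = -1643244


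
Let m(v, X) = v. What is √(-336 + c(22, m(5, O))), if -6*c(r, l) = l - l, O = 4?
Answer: 4*I*√21 ≈ 18.33*I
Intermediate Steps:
c(r, l) = 0 (c(r, l) = -(l - l)/6 = -⅙*0 = 0)
√(-336 + c(22, m(5, O))) = √(-336 + 0) = √(-336) = 4*I*√21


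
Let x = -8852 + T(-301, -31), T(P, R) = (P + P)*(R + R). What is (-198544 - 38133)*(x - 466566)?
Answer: 103686773638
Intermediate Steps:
T(P, R) = 4*P*R (T(P, R) = (2*P)*(2*R) = 4*P*R)
x = 28472 (x = -8852 + 4*(-301)*(-31) = -8852 + 37324 = 28472)
(-198544 - 38133)*(x - 466566) = (-198544 - 38133)*(28472 - 466566) = -236677*(-438094) = 103686773638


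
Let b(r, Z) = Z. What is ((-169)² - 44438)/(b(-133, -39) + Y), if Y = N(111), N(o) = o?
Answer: -15877/72 ≈ -220.51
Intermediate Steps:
Y = 111
((-169)² - 44438)/(b(-133, -39) + Y) = ((-169)² - 44438)/(-39 + 111) = (28561 - 44438)/72 = -15877*1/72 = -15877/72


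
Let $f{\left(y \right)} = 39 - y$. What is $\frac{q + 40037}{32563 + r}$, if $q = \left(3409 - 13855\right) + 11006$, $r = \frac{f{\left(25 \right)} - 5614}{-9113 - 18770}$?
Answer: $\frac{1131966151}{907959729} \approx 1.2467$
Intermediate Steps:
$r = \frac{5600}{27883}$ ($r = \frac{\left(39 - 25\right) - 5614}{-9113 - 18770} = \frac{\left(39 - 25\right) - 5614}{-27883} = \left(14 - 5614\right) \left(- \frac{1}{27883}\right) = \left(-5600\right) \left(- \frac{1}{27883}\right) = \frac{5600}{27883} \approx 0.20084$)
$q = 560$ ($q = -10446 + 11006 = 560$)
$\frac{q + 40037}{32563 + r} = \frac{560 + 40037}{32563 + \frac{5600}{27883}} = \frac{40597}{\frac{907959729}{27883}} = 40597 \cdot \frac{27883}{907959729} = \frac{1131966151}{907959729}$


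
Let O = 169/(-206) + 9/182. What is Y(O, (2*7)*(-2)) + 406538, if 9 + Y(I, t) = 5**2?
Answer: 406554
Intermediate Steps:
O = -7226/9373 (O = 169*(-1/206) + 9*(1/182) = -169/206 + 9/182 = -7226/9373 ≈ -0.77094)
Y(I, t) = 16 (Y(I, t) = -9 + 5**2 = -9 + 25 = 16)
Y(O, (2*7)*(-2)) + 406538 = 16 + 406538 = 406554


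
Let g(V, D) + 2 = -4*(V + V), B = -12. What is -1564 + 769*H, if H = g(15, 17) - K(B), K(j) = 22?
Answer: -112300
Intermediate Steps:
g(V, D) = -2 - 8*V (g(V, D) = -2 - 4*(V + V) = -2 - 8*V)
H = -144 (H = (-2 - 8*15) - 1*22 = (-2 - 120) - 22 = -122 - 22 = -144)
-1564 + 769*H = -1564 + 769*(-144) = -1564 - 110736 = -112300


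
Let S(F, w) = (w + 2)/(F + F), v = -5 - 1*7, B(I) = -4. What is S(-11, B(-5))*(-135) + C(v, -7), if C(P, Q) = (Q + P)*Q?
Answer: 1328/11 ≈ 120.73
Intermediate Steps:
v = -12 (v = -5 - 7 = -12)
C(P, Q) = Q*(P + Q) (C(P, Q) = (P + Q)*Q = Q*(P + Q))
S(F, w) = (2 + w)/(2*F) (S(F, w) = (2 + w)/((2*F)) = (2 + w)*(1/(2*F)) = (2 + w)/(2*F))
S(-11, B(-5))*(-135) + C(v, -7) = ((½)*(2 - 4)/(-11))*(-135) - 7*(-12 - 7) = ((½)*(-1/11)*(-2))*(-135) - 7*(-19) = (1/11)*(-135) + 133 = -135/11 + 133 = 1328/11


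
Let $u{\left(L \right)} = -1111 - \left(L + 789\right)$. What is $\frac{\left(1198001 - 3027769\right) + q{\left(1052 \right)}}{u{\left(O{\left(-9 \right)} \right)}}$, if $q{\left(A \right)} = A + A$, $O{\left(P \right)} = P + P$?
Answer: $\frac{913832}{941} \approx 971.13$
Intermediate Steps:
$O{\left(P \right)} = 2 P$
$q{\left(A \right)} = 2 A$
$u{\left(L \right)} = -1900 - L$ ($u{\left(L \right)} = -1111 - \left(789 + L\right) = -1900 - L$)
$\frac{\left(1198001 - 3027769\right) + q{\left(1052 \right)}}{u{\left(O{\left(-9 \right)} \right)}} = \frac{\left(1198001 - 3027769\right) + 2 \cdot 1052}{-1900 - 2 \left(-9\right)} = \frac{-1829768 + 2104}{-1900 - -18} = - \frac{1827664}{-1900 + 18} = - \frac{1827664}{-1882} = \left(-1827664\right) \left(- \frac{1}{1882}\right) = \frac{913832}{941}$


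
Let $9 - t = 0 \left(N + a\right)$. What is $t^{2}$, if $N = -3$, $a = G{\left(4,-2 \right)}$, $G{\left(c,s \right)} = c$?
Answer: $81$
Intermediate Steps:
$a = 4$
$t = 9$ ($t = 9 - 0 \left(-3 + 4\right) = 9 - 0 \cdot 1 = 9 - 0 = 9 + 0 = 9$)
$t^{2} = 9^{2} = 81$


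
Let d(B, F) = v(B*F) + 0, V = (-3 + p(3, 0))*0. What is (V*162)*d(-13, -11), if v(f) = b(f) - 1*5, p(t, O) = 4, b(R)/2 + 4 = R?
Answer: 0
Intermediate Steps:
b(R) = -8 + 2*R
v(f) = -13 + 2*f (v(f) = (-8 + 2*f) - 1*5 = (-8 + 2*f) - 5 = -13 + 2*f)
V = 0 (V = (-3 + 4)*0 = 1*0 = 0)
d(B, F) = -13 + 2*B*F (d(B, F) = (-13 + 2*(B*F)) + 0 = (-13 + 2*B*F) + 0 = -13 + 2*B*F)
(V*162)*d(-13, -11) = (0*162)*(-13 + 2*(-13)*(-11)) = 0*(-13 + 286) = 0*273 = 0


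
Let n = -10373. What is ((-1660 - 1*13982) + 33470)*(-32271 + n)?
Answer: -760257232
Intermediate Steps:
((-1660 - 1*13982) + 33470)*(-32271 + n) = ((-1660 - 1*13982) + 33470)*(-32271 - 10373) = ((-1660 - 13982) + 33470)*(-42644) = (-15642 + 33470)*(-42644) = 17828*(-42644) = -760257232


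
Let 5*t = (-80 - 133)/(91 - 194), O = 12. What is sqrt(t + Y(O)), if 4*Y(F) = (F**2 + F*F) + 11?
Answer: sqrt(79741055)/1030 ≈ 8.6697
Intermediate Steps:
Y(F) = 11/4 + F**2/2 (Y(F) = ((F**2 + F*F) + 11)/4 = ((F**2 + F**2) + 11)/4 = (2*F**2 + 11)/4 = (11 + 2*F**2)/4 = 11/4 + F**2/2)
t = 213/515 (t = ((-80 - 133)/(91 - 194))/5 = (-213/(-103))/5 = (-213*(-1/103))/5 = (1/5)*(213/103) = 213/515 ≈ 0.41359)
sqrt(t + Y(O)) = sqrt(213/515 + (11/4 + (1/2)*12**2)) = sqrt(213/515 + (11/4 + (1/2)*144)) = sqrt(213/515 + (11/4 + 72)) = sqrt(213/515 + 299/4) = sqrt(154837/2060) = sqrt(79741055)/1030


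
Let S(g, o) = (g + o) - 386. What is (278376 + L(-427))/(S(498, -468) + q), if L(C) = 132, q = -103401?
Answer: -278508/103757 ≈ -2.6842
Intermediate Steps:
S(g, o) = -386 + g + o
(278376 + L(-427))/(S(498, -468) + q) = (278376 + 132)/((-386 + 498 - 468) - 103401) = 278508/(-356 - 103401) = 278508/(-103757) = 278508*(-1/103757) = -278508/103757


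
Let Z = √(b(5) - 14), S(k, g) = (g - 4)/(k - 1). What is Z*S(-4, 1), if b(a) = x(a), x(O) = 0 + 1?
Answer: 3*I*√13/5 ≈ 2.1633*I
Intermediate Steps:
S(k, g) = (-4 + g)/(-1 + k)
x(O) = 1
b(a) = 1
Z = I*√13 (Z = √(1 - 14) = √(-13) = I*√13 ≈ 3.6056*I)
Z*S(-4, 1) = (I*√13)*((-4 + 1)/(-1 - 4)) = (I*√13)*(-3/(-5)) = (I*√13)*(-⅕*(-3)) = (I*√13)*(⅗) = 3*I*√13/5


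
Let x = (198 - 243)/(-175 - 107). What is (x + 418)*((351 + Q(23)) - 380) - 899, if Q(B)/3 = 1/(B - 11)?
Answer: -4858329/376 ≈ -12921.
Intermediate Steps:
Q(B) = 3/(-11 + B) (Q(B) = 3/(B - 11) = 3/(-11 + B))
x = 15/94 (x = -45/(-282) = -45*(-1/282) = 15/94 ≈ 0.15957)
(x + 418)*((351 + Q(23)) - 380) - 899 = (15/94 + 418)*((351 + 3/(-11 + 23)) - 380) - 899 = 39307*((351 + 3/12) - 380)/94 - 899 = 39307*((351 + 3*(1/12)) - 380)/94 - 899 = 39307*((351 + 1/4) - 380)/94 - 899 = 39307*(1405/4 - 380)/94 - 899 = (39307/94)*(-115/4) - 899 = -4520305/376 - 899 = -4858329/376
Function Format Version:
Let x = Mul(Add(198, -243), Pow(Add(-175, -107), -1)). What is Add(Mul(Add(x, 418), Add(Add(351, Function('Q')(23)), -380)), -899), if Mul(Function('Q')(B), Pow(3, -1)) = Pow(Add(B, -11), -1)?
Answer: Rational(-4858329, 376) ≈ -12921.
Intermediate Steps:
Function('Q')(B) = Mul(3, Pow(Add(-11, B), -1)) (Function('Q')(B) = Mul(3, Pow(Add(B, -11), -1)) = Mul(3, Pow(Add(-11, B), -1)))
x = Rational(15, 94) (x = Mul(-45, Pow(-282, -1)) = Mul(-45, Rational(-1, 282)) = Rational(15, 94) ≈ 0.15957)
Add(Mul(Add(x, 418), Add(Add(351, Function('Q')(23)), -380)), -899) = Add(Mul(Add(Rational(15, 94), 418), Add(Add(351, Mul(3, Pow(Add(-11, 23), -1))), -380)), -899) = Add(Mul(Rational(39307, 94), Add(Add(351, Mul(3, Pow(12, -1))), -380)), -899) = Add(Mul(Rational(39307, 94), Add(Add(351, Mul(3, Rational(1, 12))), -380)), -899) = Add(Mul(Rational(39307, 94), Add(Add(351, Rational(1, 4)), -380)), -899) = Add(Mul(Rational(39307, 94), Add(Rational(1405, 4), -380)), -899) = Add(Mul(Rational(39307, 94), Rational(-115, 4)), -899) = Add(Rational(-4520305, 376), -899) = Rational(-4858329, 376)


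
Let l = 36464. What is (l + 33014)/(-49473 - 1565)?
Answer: -34739/25519 ≈ -1.3613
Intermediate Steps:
(l + 33014)/(-49473 - 1565) = (36464 + 33014)/(-49473 - 1565) = 69478/(-51038) = 69478*(-1/51038) = -34739/25519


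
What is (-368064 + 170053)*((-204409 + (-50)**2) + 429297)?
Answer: -45025325268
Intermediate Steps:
(-368064 + 170053)*((-204409 + (-50)**2) + 429297) = -198011*((-204409 + 2500) + 429297) = -198011*(-201909 + 429297) = -198011*227388 = -45025325268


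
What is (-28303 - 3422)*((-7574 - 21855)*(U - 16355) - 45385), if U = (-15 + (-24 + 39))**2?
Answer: -15268160994750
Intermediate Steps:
U = 0 (U = (-15 + 15)**2 = 0**2 = 0)
(-28303 - 3422)*((-7574 - 21855)*(U - 16355) - 45385) = (-28303 - 3422)*((-7574 - 21855)*(0 - 16355) - 45385) = -31725*(-29429*(-16355) - 45385) = -31725*(481311295 - 45385) = -31725*481265910 = -15268160994750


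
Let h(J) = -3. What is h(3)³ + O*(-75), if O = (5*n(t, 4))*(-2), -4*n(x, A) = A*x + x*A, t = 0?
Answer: -27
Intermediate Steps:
n(x, A) = -A*x/2 (n(x, A) = -(A*x + x*A)/4 = -(A*x + A*x)/4 = -A*x/2)
O = 0 (O = (5*(-½*4*0))*(-2) = (5*0)*(-2) = 0*(-2) = 0)
h(3)³ + O*(-75) = (-3)³ + 0*(-75) = -27 + 0 = -27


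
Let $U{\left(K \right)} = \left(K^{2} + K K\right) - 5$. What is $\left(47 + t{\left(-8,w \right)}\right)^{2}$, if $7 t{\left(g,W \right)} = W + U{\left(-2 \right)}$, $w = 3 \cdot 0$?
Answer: $\frac{110224}{49} \approx 2249.5$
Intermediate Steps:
$U{\left(K \right)} = -5 + 2 K^{2}$ ($U{\left(K \right)} = \left(K^{2} + K^{2}\right) - 5 = 2 K^{2} - 5 = -5 + 2 K^{2}$)
$w = 0$
$t{\left(g,W \right)} = \frac{3}{7} + \frac{W}{7}$ ($t{\left(g,W \right)} = \frac{W - \left(5 - 2 \left(-2\right)^{2}\right)}{7} = \frac{W + \left(-5 + 2 \cdot 4\right)}{7} = \frac{W + \left(-5 + 8\right)}{7} = \frac{W + 3}{7} = \frac{3 + W}{7} = \frac{3}{7} + \frac{W}{7}$)
$\left(47 + t{\left(-8,w \right)}\right)^{2} = \left(47 + \left(\frac{3}{7} + \frac{1}{7} \cdot 0\right)\right)^{2} = \left(47 + \left(\frac{3}{7} + 0\right)\right)^{2} = \left(47 + \frac{3}{7}\right)^{2} = \left(\frac{332}{7}\right)^{2} = \frac{110224}{49}$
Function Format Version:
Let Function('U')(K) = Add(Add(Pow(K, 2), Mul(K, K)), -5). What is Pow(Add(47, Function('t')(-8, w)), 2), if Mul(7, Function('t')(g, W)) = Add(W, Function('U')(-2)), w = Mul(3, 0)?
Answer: Rational(110224, 49) ≈ 2249.5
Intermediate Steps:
Function('U')(K) = Add(-5, Mul(2, Pow(K, 2))) (Function('U')(K) = Add(Add(Pow(K, 2), Pow(K, 2)), -5) = Add(Mul(2, Pow(K, 2)), -5) = Add(-5, Mul(2, Pow(K, 2))))
w = 0
Function('t')(g, W) = Add(Rational(3, 7), Mul(Rational(1, 7), W)) (Function('t')(g, W) = Mul(Rational(1, 7), Add(W, Add(-5, Mul(2, Pow(-2, 2))))) = Mul(Rational(1, 7), Add(W, Add(-5, Mul(2, 4)))) = Mul(Rational(1, 7), Add(W, Add(-5, 8))) = Mul(Rational(1, 7), Add(W, 3)) = Mul(Rational(1, 7), Add(3, W)) = Add(Rational(3, 7), Mul(Rational(1, 7), W)))
Pow(Add(47, Function('t')(-8, w)), 2) = Pow(Add(47, Add(Rational(3, 7), Mul(Rational(1, 7), 0))), 2) = Pow(Add(47, Add(Rational(3, 7), 0)), 2) = Pow(Add(47, Rational(3, 7)), 2) = Pow(Rational(332, 7), 2) = Rational(110224, 49)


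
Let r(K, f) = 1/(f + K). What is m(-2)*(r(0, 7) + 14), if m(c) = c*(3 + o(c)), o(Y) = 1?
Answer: -792/7 ≈ -113.14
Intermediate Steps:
m(c) = 4*c (m(c) = c*(3 + 1) = c*4 = 4*c)
r(K, f) = 1/(K + f)
m(-2)*(r(0, 7) + 14) = (4*(-2))*(1/(0 + 7) + 14) = -8*(1/7 + 14) = -8*(⅐ + 14) = -8*99/7 = -792/7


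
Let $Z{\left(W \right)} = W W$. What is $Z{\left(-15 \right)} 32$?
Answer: $7200$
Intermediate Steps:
$Z{\left(W \right)} = W^{2}$
$Z{\left(-15 \right)} 32 = \left(-15\right)^{2} \cdot 32 = 225 \cdot 32 = 7200$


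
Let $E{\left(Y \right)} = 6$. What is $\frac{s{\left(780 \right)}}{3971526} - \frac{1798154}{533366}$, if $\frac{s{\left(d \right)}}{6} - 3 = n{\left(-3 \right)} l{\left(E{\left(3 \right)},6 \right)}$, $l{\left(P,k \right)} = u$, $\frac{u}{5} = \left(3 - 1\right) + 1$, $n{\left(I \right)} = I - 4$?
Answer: $- \frac{595145148583}{176523078043} \approx -3.3715$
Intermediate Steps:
$n{\left(I \right)} = -4 + I$ ($n{\left(I \right)} = I - 4 = -4 + I$)
$u = 15$ ($u = 5 \left(\left(3 - 1\right) + 1\right) = 5 \left(2 + 1\right) = 5 \cdot 3 = 15$)
$l{\left(P,k \right)} = 15$
$s{\left(d \right)} = -612$ ($s{\left(d \right)} = 18 + 6 \left(-4 - 3\right) 15 = 18 + 6 \left(\left(-7\right) 15\right) = 18 + 6 \left(-105\right) = 18 - 630 = -612$)
$\frac{s{\left(780 \right)}}{3971526} - \frac{1798154}{533366} = - \frac{612}{3971526} - \frac{1798154}{533366} = \left(-612\right) \frac{1}{3971526} - \frac{899077}{266683} = - \frac{102}{661921} - \frac{899077}{266683} = - \frac{595145148583}{176523078043}$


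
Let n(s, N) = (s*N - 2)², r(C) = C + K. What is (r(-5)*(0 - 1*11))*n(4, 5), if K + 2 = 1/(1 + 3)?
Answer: 24057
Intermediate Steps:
K = -7/4 (K = -2 + 1/(1 + 3) = -2 + 1/4 = -2 + ¼ = -7/4 ≈ -1.7500)
r(C) = -7/4 + C (r(C) = C - 7/4 = -7/4 + C)
n(s, N) = (-2 + N*s)² (n(s, N) = (N*s - 2)² = (-2 + N*s)²)
(r(-5)*(0 - 1*11))*n(4, 5) = ((-7/4 - 5)*(0 - 1*11))*(-2 + 5*4)² = (-27*(0 - 11)/4)*(-2 + 20)² = -27/4*(-11)*18² = (297/4)*324 = 24057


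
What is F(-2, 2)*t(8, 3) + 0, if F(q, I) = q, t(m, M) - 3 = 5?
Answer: -16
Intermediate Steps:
t(m, M) = 8 (t(m, M) = 3 + 5 = 8)
F(-2, 2)*t(8, 3) + 0 = -2*8 + 0 = -16 + 0 = -16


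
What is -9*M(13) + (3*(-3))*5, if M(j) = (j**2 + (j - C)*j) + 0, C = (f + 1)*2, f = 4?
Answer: -1917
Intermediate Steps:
C = 10 (C = (4 + 1)*2 = 5*2 = 10)
M(j) = j**2 + j*(-10 + j) (M(j) = (j**2 + (j - 1*10)*j) + 0 = (j**2 + (j - 10)*j) + 0 = (j**2 + (-10 + j)*j) + 0 = (j**2 + j*(-10 + j)) + 0 = j**2 + j*(-10 + j))
-9*M(13) + (3*(-3))*5 = -18*13*(-5 + 13) + (3*(-3))*5 = -18*13*8 - 9*5 = -9*208 - 45 = -1872 - 45 = -1917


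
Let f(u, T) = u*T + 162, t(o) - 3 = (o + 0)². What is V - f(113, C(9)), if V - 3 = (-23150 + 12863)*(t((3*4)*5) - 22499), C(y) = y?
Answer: 194381976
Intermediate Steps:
t(o) = 3 + o² (t(o) = 3 + (o + 0)² = 3 + o²)
f(u, T) = 162 + T*u (f(u, T) = T*u + 162 = 162 + T*u)
V = 194383155 (V = 3 + (-23150 + 12863)*((3 + ((3*4)*5)²) - 22499) = 3 - 10287*((3 + (12*5)²) - 22499) = 3 - 10287*((3 + 60²) - 22499) = 3 - 10287*((3 + 3600) - 22499) = 3 - 10287*(3603 - 22499) = 3 - 10287*(-18896) = 3 + 194383152 = 194383155)
V - f(113, C(9)) = 194383155 - (162 + 9*113) = 194383155 - (162 + 1017) = 194383155 - 1*1179 = 194383155 - 1179 = 194381976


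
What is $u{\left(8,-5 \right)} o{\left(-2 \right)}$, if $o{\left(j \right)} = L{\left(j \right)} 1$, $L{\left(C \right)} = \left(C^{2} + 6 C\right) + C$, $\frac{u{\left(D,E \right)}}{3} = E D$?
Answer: $1200$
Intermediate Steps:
$u{\left(D,E \right)} = 3 D E$ ($u{\left(D,E \right)} = 3 E D = 3 D E$)
$L{\left(C \right)} = C^{2} + 7 C$
$o{\left(j \right)} = j \left(7 + j\right)$ ($o{\left(j \right)} = j \left(7 + j\right) 1 = j \left(7 + j\right)$)
$u{\left(8,-5 \right)} o{\left(-2 \right)} = 3 \cdot 8 \left(-5\right) \left(- 2 \left(7 - 2\right)\right) = - 120 \left(\left(-2\right) 5\right) = \left(-120\right) \left(-10\right) = 1200$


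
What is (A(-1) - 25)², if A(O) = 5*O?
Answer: 900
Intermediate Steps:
(A(-1) - 25)² = (5*(-1) - 25)² = (-5 - 25)² = (-30)² = 900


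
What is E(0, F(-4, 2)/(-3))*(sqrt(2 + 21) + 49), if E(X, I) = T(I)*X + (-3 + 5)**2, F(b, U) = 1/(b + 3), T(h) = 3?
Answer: 196 + 4*sqrt(23) ≈ 215.18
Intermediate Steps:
F(b, U) = 1/(3 + b)
E(X, I) = 4 + 3*X (E(X, I) = 3*X + (-3 + 5)**2 = 3*X + 2**2 = 3*X + 4 = 4 + 3*X)
E(0, F(-4, 2)/(-3))*(sqrt(2 + 21) + 49) = (4 + 3*0)*(sqrt(2 + 21) + 49) = (4 + 0)*(sqrt(23) + 49) = 4*(49 + sqrt(23)) = 196 + 4*sqrt(23)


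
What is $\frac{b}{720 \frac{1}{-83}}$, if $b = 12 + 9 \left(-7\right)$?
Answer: $\frac{1411}{240} \approx 5.8792$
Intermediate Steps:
$b = -51$ ($b = 12 - 63 = -51$)
$\frac{b}{720 \frac{1}{-83}} = - \frac{51}{720 \frac{1}{-83}} = - \frac{51}{720 \left(- \frac{1}{83}\right)} = - \frac{51}{- \frac{720}{83}} = \left(-51\right) \left(- \frac{83}{720}\right) = \frac{1411}{240}$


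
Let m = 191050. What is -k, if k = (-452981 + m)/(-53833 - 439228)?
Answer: -261931/493061 ≈ -0.53123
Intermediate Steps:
k = 261931/493061 (k = (-452981 + 191050)/(-53833 - 439228) = -261931/(-493061) = -261931*(-1/493061) = 261931/493061 ≈ 0.53123)
-k = -1*261931/493061 = -261931/493061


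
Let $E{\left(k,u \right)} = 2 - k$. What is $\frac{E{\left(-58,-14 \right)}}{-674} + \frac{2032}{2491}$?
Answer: $\frac{610054}{839467} \approx 0.72672$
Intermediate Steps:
$\frac{E{\left(-58,-14 \right)}}{-674} + \frac{2032}{2491} = \frac{2 - -58}{-674} + \frac{2032}{2491} = \left(2 + 58\right) \left(- \frac{1}{674}\right) + 2032 \cdot \frac{1}{2491} = 60 \left(- \frac{1}{674}\right) + \frac{2032}{2491} = - \frac{30}{337} + \frac{2032}{2491} = \frac{610054}{839467}$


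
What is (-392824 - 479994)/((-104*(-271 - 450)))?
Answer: -436409/37492 ≈ -11.640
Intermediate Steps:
(-392824 - 479994)/((-104*(-271 - 450))) = -872818/((-104*(-721))) = -872818/74984 = -872818*1/74984 = -436409/37492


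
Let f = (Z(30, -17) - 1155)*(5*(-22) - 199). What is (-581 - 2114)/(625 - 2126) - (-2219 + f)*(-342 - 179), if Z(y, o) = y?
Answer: 270114748221/1501 ≈ 1.7996e+8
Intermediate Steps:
f = 347625 (f = (30 - 1155)*(5*(-22) - 199) = -1125*(-110 - 199) = -1125*(-309) = 347625)
(-581 - 2114)/(625 - 2126) - (-2219 + f)*(-342 - 179) = (-581 - 2114)/(625 - 2126) - (-2219 + 347625)*(-342 - 179) = -2695/(-1501) - 345406*(-521) = -2695*(-1/1501) - 1*(-179956526) = 2695/1501 + 179956526 = 270114748221/1501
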